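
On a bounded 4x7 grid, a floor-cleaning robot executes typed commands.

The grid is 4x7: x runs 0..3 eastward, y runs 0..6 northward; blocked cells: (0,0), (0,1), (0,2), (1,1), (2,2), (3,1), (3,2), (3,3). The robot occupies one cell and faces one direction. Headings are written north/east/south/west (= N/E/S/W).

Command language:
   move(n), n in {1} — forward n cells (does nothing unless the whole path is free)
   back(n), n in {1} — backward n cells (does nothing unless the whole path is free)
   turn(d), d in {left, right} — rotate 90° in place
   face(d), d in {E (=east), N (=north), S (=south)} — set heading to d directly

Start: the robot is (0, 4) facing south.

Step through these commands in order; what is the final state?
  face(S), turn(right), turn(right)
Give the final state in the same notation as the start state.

start: (0, 4) facing south
step 1 (face(S)): (0, 4) facing south
step 2 (turn(right)): (0, 4) facing west
step 3 (turn(right)): (0, 4) facing north

(0, 4) facing north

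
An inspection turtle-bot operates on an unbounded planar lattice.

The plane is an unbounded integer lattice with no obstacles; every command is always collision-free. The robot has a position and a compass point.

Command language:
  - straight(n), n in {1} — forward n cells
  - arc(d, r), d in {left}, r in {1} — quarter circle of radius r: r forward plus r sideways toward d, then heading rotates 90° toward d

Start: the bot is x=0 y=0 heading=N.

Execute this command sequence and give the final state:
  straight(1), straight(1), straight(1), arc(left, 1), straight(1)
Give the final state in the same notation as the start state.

x=-2 y=4 heading=W

t0: x=0 y=0 heading=N
1. straight(1) → x=0 y=1 heading=N
2. straight(1) → x=0 y=2 heading=N
3. straight(1) → x=0 y=3 heading=N
4. arc(left, 1) → x=-1 y=4 heading=W
5. straight(1) → x=-2 y=4 heading=W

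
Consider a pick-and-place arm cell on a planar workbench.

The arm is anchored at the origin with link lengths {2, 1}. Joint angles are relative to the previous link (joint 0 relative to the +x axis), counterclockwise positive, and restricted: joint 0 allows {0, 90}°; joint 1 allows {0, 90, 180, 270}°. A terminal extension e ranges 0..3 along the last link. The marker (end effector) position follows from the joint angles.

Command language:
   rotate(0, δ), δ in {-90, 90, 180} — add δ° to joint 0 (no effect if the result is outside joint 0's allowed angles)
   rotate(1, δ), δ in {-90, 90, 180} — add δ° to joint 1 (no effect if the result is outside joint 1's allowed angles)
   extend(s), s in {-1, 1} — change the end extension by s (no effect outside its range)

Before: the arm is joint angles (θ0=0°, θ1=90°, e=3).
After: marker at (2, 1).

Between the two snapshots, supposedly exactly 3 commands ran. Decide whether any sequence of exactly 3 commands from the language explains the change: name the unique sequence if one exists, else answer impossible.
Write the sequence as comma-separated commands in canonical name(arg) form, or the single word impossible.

start: joint angles (θ0=0°, θ1=90°, e=3)
[1] after extend(-1): joint angles (θ0=0°, θ1=90°, e=2)
[2] after extend(-1): joint angles (θ0=0°, θ1=90°, e=1)
[3] after extend(-1): joint angles (θ0=0°, θ1=90°, e=0)
no rival 3-sequence matches.

extend(-1), extend(-1), extend(-1)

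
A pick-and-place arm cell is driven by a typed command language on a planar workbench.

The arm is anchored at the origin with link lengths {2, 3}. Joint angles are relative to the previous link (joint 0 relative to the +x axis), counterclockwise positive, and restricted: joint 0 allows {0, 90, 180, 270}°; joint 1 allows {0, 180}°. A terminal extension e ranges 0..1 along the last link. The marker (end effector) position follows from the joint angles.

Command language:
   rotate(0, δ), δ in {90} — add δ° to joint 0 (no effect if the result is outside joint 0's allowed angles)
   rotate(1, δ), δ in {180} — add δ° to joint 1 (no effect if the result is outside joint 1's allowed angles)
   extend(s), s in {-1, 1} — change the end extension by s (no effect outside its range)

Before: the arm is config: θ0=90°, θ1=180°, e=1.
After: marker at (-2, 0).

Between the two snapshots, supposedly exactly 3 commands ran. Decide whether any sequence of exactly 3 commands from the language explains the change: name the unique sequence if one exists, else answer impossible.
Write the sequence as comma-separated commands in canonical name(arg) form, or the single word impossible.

rotate(0, 90), rotate(0, 90), rotate(0, 90)

t0: config: θ0=90°, θ1=180°, e=1
[1] after rotate(0, 90): config: θ0=180°, θ1=180°, e=1
[2] after rotate(0, 90): config: θ0=270°, θ1=180°, e=1
[3] after rotate(0, 90): config: θ0=0°, θ1=180°, e=1
all 64 alternatives checked — unique.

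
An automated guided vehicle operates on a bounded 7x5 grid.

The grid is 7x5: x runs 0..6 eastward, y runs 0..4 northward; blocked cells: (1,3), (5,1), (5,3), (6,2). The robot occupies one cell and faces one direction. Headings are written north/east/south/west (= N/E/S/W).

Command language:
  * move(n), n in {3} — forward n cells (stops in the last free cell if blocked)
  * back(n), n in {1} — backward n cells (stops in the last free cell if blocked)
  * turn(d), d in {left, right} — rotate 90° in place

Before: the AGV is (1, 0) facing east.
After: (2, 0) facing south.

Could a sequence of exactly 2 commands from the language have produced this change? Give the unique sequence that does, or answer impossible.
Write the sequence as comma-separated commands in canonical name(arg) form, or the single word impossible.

impossible

all 16 sequences checked — none match.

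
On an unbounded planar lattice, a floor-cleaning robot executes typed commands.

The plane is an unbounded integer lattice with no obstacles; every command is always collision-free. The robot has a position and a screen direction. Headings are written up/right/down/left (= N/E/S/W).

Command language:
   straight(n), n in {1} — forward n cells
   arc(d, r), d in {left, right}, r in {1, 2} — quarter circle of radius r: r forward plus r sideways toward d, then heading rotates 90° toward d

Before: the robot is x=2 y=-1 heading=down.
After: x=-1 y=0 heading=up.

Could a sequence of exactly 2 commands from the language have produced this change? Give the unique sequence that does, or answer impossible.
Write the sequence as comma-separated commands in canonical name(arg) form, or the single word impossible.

arc(right, 1), arc(right, 2)

key: cell and facing (now N) both changed — the 2 commands mix motion and turning
start: x=2 y=-1 heading=down
t=1 arc(right, 1) ⇒ x=1 y=-2 heading=left
t=2 arc(right, 2) ⇒ x=-1 y=0 heading=up
uniquely the one of 25 2-step routes that fits.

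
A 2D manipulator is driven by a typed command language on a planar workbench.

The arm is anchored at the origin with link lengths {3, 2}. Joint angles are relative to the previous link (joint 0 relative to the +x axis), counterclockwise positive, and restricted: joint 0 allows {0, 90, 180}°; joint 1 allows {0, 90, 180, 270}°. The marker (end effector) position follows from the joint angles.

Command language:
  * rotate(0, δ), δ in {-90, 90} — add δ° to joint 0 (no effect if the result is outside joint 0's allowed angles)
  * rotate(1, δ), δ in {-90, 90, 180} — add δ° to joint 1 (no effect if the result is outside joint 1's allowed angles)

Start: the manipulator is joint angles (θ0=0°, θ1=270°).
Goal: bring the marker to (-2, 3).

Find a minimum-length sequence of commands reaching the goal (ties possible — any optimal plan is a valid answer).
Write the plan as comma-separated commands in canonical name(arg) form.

rotate(0, 90), rotate(1, 180)

start: joint angles (θ0=0°, θ1=270°)
1. rotate(0, 90) → joint angles (θ0=90°, θ1=270°)
2. rotate(1, 180) → joint angles (θ0=90°, θ1=90°)
shorter routes all fall short; 2 is best.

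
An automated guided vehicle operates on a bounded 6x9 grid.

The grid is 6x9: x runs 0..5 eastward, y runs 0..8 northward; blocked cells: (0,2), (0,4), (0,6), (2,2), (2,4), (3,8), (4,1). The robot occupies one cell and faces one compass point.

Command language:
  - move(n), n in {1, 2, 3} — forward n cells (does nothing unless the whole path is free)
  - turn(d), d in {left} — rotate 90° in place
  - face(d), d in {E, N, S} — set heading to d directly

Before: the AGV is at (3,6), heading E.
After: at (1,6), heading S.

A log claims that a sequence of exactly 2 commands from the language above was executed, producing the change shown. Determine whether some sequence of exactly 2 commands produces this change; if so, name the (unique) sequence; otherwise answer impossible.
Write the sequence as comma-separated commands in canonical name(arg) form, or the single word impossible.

every 2-command combo misses the target.

impossible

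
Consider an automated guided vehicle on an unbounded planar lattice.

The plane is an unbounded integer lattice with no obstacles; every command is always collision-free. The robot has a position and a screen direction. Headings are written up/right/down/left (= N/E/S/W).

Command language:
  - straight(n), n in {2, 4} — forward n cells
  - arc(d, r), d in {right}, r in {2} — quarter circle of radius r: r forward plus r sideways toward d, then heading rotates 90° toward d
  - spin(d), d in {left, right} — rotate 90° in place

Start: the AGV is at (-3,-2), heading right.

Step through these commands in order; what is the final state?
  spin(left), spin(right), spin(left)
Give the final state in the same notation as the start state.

from: at (-3,-2), heading right
t=1 spin(left) ⇒ at (-3,-2), heading up
t=2 spin(right) ⇒ at (-3,-2), heading right
t=3 spin(left) ⇒ at (-3,-2), heading up

at (-3,-2), heading up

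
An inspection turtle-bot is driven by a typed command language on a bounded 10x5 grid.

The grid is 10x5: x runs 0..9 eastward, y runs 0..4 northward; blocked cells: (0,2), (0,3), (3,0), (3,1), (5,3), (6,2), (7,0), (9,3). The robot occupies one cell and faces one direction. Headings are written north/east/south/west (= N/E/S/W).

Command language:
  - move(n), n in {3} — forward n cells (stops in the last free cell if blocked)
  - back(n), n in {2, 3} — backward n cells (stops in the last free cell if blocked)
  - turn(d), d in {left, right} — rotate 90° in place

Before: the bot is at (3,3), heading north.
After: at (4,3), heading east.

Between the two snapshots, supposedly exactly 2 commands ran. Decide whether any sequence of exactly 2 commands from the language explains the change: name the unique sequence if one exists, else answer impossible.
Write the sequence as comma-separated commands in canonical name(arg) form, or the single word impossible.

key: running move(3) before turn(right) would end elsewhere — order is forced
start: at (3,3), heading north
1. turn(right) → at (3,3), heading east
2. move(3) → at (4,3), heading east
uniquely the one of 25 2-step routes that fits.

turn(right), move(3)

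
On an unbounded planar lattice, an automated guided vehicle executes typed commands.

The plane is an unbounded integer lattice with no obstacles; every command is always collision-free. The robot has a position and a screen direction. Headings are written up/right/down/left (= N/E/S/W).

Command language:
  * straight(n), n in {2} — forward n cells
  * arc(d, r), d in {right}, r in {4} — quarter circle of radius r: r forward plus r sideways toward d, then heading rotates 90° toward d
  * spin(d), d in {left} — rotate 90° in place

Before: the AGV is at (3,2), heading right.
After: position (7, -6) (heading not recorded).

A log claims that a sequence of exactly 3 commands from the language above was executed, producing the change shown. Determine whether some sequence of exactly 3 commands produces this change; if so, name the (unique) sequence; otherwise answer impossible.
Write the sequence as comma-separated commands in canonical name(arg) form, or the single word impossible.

key: running straight(2) before arc(right, 4) would end elsewhere — order is forced
start: at (3,2), heading right
step 1 (arc(right, 4)): at (7,-2), heading down
step 2 (straight(2)): at (7,-4), heading down
step 3 (straight(2)): at (7,-6), heading down
no other 3-command option fits: unique.

arc(right, 4), straight(2), straight(2)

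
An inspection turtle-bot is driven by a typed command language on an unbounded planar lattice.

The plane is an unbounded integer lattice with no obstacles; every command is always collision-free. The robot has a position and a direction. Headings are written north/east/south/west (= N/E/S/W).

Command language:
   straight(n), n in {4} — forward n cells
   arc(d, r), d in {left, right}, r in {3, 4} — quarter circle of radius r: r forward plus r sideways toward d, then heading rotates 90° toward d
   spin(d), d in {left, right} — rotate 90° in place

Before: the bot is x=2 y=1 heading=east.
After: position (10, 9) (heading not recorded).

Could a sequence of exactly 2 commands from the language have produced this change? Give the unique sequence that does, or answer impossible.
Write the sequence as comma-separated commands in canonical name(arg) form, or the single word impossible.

key: order matters: swapping arc(left, 4) and arc(right, 4) lands elsewhere
start: x=2 y=1 heading=east
1. arc(left, 4) → x=6 y=5 heading=north
2. arc(right, 4) → x=10 y=9 heading=east
uniquely the one of 49 2-step routes that fits.

arc(left, 4), arc(right, 4)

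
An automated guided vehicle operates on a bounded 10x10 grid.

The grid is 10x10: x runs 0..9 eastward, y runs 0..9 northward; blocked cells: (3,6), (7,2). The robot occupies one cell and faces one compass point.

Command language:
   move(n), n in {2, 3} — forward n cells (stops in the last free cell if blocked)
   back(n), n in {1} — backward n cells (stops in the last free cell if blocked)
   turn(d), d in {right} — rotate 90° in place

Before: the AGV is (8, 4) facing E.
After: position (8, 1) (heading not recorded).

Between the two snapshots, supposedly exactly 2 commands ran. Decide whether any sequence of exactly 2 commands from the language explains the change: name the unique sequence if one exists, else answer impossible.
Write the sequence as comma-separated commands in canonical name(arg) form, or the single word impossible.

key: running move(3) before turn(right) would end elsewhere — order is forced
t0: (8, 4) facing E
t=1 turn(right) ⇒ (8, 4) facing S
t=2 move(3) ⇒ (8, 1) facing S
uniquely the one of 16 2-step routes that fits.

turn(right), move(3)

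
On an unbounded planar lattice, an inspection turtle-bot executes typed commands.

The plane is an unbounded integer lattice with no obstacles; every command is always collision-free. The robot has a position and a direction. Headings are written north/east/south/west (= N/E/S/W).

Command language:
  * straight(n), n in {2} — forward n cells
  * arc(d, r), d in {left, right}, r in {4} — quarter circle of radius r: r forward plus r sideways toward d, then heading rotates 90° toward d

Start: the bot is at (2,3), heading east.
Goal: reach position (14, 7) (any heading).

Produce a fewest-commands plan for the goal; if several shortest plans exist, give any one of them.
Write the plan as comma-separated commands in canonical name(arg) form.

arc(left, 4), arc(right, 4), arc(right, 4)

t0: at (2,3), heading east
t=1 arc(left, 4) ⇒ at (6,7), heading north
t=2 arc(right, 4) ⇒ at (10,11), heading east
t=3 arc(right, 4) ⇒ at (14,7), heading south
shorter routes all fall short; 3 is best.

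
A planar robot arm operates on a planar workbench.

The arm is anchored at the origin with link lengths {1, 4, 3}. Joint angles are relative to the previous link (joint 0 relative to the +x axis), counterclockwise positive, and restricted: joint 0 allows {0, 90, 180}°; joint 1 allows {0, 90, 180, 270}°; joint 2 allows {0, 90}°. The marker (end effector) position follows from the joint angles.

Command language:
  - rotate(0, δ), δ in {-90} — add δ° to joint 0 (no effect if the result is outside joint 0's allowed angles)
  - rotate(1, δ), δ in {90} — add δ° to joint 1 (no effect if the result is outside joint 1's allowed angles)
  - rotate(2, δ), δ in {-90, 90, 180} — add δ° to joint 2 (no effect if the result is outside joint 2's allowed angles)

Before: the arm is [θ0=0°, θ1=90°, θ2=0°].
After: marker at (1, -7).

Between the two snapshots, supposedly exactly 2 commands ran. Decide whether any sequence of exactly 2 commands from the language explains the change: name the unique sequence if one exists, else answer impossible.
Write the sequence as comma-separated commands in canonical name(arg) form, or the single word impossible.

initial: [θ0=0°, θ1=90°, θ2=0°]
step 1 (rotate(1, 90)): [θ0=0°, θ1=180°, θ2=0°]
step 2 (rotate(1, 90)): [θ0=0°, θ1=270°, θ2=0°]
no rival 2-sequence matches.

rotate(1, 90), rotate(1, 90)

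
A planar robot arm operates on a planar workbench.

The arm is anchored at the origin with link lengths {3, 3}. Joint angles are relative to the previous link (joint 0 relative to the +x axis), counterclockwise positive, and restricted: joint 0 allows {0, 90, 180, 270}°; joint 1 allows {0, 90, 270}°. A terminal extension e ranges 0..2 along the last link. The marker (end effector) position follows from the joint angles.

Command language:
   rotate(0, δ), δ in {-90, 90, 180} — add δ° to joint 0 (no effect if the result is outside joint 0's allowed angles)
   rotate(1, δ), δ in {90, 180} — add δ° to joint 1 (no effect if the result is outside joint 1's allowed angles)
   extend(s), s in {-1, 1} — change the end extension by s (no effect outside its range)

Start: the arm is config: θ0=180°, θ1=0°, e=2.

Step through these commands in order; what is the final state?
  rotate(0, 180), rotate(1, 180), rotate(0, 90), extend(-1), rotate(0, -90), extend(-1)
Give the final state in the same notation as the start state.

start: config: θ0=180°, θ1=0°, e=2
step 1 (rotate(0, 180)): config: θ0=0°, θ1=0°, e=2
step 2 (rotate(1, 180)): config: θ0=0°, θ1=0°, e=2
step 3 (rotate(0, 90)): config: θ0=90°, θ1=0°, e=2
step 4 (extend(-1)): config: θ0=90°, θ1=0°, e=1
step 5 (rotate(0, -90)): config: θ0=0°, θ1=0°, e=1
step 6 (extend(-1)): config: θ0=0°, θ1=0°, e=0

config: θ0=0°, θ1=0°, e=0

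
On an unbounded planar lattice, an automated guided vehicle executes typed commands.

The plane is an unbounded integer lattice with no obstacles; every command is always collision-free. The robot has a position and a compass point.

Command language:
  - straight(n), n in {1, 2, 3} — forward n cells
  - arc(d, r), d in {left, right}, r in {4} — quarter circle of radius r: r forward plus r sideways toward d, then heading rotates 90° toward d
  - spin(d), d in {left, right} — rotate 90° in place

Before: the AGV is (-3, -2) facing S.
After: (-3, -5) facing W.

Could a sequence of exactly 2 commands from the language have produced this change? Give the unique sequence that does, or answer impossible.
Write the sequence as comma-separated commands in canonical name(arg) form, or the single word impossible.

straight(3), spin(right)

key: running spin(right) before straight(3) would end elsewhere — order is forced
start: (-3, -2) facing S
step 1 (straight(3)): (-3, -5) facing S
step 2 (spin(right)): (-3, -5) facing W
no rival 2-sequence matches.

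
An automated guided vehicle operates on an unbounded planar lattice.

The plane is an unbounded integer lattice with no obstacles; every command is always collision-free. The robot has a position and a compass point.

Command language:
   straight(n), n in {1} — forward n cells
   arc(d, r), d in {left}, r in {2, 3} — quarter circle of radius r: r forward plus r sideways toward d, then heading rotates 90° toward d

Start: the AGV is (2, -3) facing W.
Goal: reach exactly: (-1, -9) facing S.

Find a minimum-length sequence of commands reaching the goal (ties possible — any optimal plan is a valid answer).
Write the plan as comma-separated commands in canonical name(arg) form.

t0: (2, -3) facing W
step 1 (arc(left, 3)): (-1, -6) facing S
step 2 (straight(1)): (-1, -7) facing S
step 3 (straight(1)): (-1, -8) facing S
step 4 (straight(1)): (-1, -9) facing S
minimal: 4 command(s), checked below 4.

arc(left, 3), straight(1), straight(1), straight(1)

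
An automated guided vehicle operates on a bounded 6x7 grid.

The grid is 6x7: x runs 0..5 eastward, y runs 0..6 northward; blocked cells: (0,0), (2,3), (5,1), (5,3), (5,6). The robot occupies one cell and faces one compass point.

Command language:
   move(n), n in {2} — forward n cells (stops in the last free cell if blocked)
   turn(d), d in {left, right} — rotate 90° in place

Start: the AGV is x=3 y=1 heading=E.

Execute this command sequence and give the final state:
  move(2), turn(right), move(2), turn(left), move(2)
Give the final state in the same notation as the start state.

start: x=3 y=1 heading=E
step 1 (move(2)): x=4 y=1 heading=E
step 2 (turn(right)): x=4 y=1 heading=S
step 3 (move(2)): x=4 y=0 heading=S
step 4 (turn(left)): x=4 y=0 heading=E
step 5 (move(2)): x=5 y=0 heading=E

x=5 y=0 heading=E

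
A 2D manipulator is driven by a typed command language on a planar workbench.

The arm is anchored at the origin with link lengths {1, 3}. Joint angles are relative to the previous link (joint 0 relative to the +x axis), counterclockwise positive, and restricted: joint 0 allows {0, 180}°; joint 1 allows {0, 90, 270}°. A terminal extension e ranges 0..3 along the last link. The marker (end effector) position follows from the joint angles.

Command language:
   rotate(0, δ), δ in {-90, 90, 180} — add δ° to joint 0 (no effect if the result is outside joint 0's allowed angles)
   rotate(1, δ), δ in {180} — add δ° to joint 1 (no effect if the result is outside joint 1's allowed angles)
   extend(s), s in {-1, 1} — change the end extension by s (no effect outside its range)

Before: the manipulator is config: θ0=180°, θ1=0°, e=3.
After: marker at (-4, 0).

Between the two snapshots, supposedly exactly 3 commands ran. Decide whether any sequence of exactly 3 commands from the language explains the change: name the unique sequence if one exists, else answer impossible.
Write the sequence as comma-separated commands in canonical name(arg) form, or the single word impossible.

extend(-1), extend(-1), extend(-1)

initial: config: θ0=180°, θ1=0°, e=3
1. extend(-1) → config: θ0=180°, θ1=0°, e=2
2. extend(-1) → config: θ0=180°, θ1=0°, e=1
3. extend(-1) → config: θ0=180°, θ1=0°, e=0
uniquely the one of 216 3-step routes that fits.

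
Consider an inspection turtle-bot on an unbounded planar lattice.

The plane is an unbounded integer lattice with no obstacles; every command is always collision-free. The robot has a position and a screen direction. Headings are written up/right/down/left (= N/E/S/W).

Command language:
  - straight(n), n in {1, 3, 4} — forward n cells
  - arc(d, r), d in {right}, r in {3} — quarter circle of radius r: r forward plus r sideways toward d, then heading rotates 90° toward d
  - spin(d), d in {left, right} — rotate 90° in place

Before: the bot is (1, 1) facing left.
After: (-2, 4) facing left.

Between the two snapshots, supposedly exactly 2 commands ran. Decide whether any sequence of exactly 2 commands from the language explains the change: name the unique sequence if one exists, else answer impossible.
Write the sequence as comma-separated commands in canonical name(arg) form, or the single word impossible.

key: still facing W at the end — net rotation zero over 2 steps
from: (1, 1) facing left
[1] after arc(right, 3): (-2, 4) facing up
[2] after spin(left): (-2, 4) facing left
no rival 2-sequence matches.

arc(right, 3), spin(left)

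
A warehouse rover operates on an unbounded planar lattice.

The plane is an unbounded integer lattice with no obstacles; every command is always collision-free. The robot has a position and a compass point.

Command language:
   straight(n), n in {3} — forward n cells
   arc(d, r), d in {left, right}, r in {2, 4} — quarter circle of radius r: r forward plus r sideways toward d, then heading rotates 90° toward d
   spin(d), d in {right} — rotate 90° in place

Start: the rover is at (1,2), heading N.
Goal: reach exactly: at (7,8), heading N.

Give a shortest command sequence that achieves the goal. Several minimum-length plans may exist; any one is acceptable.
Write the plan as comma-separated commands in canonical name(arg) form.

from: at (1,2), heading N
t=1 arc(right, 2) ⇒ at (3,4), heading E
t=2 arc(left, 4) ⇒ at (7,8), heading N
no 1-step plan works, so 2 is optimal.

arc(right, 2), arc(left, 4)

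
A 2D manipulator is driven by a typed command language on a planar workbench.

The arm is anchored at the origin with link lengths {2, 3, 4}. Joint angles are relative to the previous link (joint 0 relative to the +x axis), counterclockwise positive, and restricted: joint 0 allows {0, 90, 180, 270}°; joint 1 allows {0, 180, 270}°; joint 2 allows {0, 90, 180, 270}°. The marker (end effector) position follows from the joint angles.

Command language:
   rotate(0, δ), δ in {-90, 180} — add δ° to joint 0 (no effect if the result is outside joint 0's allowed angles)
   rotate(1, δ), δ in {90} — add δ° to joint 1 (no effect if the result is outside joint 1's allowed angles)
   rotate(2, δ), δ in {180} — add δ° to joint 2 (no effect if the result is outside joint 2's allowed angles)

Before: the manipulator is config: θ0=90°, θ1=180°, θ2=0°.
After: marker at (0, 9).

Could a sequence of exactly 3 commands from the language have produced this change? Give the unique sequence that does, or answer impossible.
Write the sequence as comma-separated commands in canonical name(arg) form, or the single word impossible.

t0: config: θ0=90°, θ1=180°, θ2=0°
t=1 rotate(1, 90) ⇒ config: θ0=90°, θ1=270°, θ2=0°
t=2 rotate(1, 90) ⇒ config: θ0=90°, θ1=0°, θ2=0°
t=3 rotate(1, 90) ⇒ config: θ0=90°, θ1=0°, θ2=0°
uniquely the one of 64 3-step routes that fits.

rotate(1, 90), rotate(1, 90), rotate(1, 90)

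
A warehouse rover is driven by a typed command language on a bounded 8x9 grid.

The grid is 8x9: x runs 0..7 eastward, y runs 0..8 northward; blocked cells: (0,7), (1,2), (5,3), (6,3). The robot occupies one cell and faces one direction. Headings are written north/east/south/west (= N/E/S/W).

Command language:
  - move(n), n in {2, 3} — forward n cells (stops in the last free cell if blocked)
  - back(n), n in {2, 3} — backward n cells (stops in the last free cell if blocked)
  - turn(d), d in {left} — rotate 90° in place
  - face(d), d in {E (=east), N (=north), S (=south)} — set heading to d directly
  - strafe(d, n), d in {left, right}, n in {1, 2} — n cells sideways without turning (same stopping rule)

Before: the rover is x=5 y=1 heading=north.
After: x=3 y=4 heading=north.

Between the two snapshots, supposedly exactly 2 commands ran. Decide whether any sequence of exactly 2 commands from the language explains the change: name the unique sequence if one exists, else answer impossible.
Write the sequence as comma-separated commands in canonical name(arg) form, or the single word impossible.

strafe(left, 2), move(3)

key: order matters: swapping strafe(left, 2) and move(3) lands elsewhere
start: x=5 y=1 heading=north
1. strafe(left, 2) → x=3 y=1 heading=north
2. move(3) → x=3 y=4 heading=north
no other 2-command option fits: unique.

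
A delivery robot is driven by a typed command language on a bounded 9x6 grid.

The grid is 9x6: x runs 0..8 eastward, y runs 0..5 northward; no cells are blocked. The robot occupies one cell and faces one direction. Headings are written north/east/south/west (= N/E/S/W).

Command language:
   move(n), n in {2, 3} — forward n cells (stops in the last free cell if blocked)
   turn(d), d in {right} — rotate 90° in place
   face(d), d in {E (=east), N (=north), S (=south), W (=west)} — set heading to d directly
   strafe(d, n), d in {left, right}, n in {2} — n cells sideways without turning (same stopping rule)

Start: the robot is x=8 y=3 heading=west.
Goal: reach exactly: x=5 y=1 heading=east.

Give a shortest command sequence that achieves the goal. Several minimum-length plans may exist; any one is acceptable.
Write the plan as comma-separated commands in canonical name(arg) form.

start: x=8 y=3 heading=west
step 1 (move(3)): x=5 y=3 heading=west
step 2 (face(E)): x=5 y=3 heading=east
step 3 (strafe(right, 2)): x=5 y=1 heading=east
minimal: 3 command(s), checked below 3.

move(3), face(E), strafe(right, 2)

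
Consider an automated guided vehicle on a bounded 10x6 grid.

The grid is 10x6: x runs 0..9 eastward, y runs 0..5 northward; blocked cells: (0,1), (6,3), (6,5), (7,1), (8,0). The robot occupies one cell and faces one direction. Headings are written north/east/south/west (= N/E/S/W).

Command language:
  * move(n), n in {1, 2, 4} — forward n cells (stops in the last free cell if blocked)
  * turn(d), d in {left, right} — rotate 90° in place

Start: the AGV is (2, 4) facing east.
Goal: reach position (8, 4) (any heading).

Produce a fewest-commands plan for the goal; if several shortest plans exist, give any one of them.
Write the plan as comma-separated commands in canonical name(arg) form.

begin: (2, 4) facing east
t=1 move(2) ⇒ (4, 4) facing east
t=2 move(4) ⇒ (8, 4) facing east
nothing shorter than 2 reaches the goal.

move(2), move(4)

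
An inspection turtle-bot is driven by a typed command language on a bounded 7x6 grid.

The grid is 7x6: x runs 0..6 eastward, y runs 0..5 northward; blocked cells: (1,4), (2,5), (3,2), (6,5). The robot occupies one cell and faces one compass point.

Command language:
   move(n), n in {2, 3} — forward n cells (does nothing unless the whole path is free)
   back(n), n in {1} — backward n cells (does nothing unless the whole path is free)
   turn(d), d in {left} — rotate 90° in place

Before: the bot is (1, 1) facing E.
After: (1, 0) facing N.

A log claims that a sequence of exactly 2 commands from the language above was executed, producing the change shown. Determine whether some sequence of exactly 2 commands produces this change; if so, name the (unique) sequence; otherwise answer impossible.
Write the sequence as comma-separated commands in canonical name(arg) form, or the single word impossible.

turn(left), back(1)

key: running back(1) before turn(left) would end elsewhere — order is forced
start: (1, 1) facing E
step 1 (turn(left)): (1, 1) facing N
step 2 (back(1)): (1, 0) facing N
no other 2-command option fits: unique.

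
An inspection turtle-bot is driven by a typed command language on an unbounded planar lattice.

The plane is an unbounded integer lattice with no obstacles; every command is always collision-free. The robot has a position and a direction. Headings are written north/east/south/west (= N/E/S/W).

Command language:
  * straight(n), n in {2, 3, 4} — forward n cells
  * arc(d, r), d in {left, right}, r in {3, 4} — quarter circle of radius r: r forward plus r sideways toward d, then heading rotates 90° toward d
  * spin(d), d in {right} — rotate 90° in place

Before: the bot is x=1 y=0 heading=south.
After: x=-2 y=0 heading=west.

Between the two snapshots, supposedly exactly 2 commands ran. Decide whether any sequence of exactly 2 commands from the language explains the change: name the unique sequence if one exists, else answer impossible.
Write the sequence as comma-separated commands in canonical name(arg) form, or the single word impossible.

spin(right), straight(3)

key: running straight(3) before spin(right) would end elsewhere — order is forced
start: x=1 y=0 heading=south
step 1 (spin(right)): x=1 y=0 heading=west
step 2 (straight(3)): x=-2 y=0 heading=west
no rival 2-sequence matches.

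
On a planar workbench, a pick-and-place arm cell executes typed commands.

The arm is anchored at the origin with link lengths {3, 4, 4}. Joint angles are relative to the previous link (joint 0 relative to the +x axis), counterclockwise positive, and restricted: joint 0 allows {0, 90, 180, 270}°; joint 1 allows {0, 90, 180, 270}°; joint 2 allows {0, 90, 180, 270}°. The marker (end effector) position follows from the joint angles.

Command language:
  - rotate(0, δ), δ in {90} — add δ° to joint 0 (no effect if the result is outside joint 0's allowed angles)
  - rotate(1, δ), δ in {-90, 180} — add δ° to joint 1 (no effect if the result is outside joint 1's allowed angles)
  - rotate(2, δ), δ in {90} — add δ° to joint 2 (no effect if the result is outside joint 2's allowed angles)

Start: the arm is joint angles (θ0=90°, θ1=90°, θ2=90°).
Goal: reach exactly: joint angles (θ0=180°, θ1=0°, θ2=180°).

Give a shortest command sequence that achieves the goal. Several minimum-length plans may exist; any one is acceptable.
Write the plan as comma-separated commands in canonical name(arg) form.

start: joint angles (θ0=90°, θ1=90°, θ2=90°)
[1] after rotate(2, 90): joint angles (θ0=90°, θ1=90°, θ2=180°)
[2] after rotate(0, 90): joint angles (θ0=180°, θ1=90°, θ2=180°)
[3] after rotate(1, -90): joint angles (θ0=180°, θ1=0°, θ2=180°)
no 2-step plan works, so 3 is optimal.

rotate(2, 90), rotate(0, 90), rotate(1, -90)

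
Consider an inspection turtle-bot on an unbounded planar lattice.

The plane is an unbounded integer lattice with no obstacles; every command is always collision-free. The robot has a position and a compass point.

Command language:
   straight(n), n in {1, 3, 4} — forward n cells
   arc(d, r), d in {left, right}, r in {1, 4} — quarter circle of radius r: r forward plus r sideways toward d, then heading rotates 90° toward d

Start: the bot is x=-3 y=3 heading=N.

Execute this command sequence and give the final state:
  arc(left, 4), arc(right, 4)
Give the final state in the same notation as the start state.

t0: x=-3 y=3 heading=N
t=1 arc(left, 4) ⇒ x=-7 y=7 heading=W
t=2 arc(right, 4) ⇒ x=-11 y=11 heading=N

x=-11 y=11 heading=N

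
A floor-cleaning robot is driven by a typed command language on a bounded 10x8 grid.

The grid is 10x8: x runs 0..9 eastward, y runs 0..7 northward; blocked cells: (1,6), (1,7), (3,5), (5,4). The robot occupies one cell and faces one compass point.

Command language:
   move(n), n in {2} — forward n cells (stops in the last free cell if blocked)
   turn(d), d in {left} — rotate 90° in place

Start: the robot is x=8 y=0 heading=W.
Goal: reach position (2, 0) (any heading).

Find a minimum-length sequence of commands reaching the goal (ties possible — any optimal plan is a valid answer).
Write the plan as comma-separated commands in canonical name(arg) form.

initial: x=8 y=0 heading=W
t=1 move(2) ⇒ x=6 y=0 heading=W
t=2 move(2) ⇒ x=4 y=0 heading=W
t=3 move(2) ⇒ x=2 y=0 heading=W
shorter routes all fall short; 3 is best.

move(2), move(2), move(2)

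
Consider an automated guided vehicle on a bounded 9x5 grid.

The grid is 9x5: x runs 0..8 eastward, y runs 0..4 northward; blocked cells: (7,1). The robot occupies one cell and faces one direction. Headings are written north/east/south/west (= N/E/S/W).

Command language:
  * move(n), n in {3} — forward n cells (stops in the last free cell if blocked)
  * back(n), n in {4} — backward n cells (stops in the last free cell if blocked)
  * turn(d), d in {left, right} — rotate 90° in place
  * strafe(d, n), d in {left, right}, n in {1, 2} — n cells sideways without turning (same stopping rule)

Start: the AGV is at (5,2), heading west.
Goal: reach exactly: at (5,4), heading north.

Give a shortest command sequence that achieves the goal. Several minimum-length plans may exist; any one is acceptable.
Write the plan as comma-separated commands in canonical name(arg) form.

strafe(right, 2), turn(right)

start: at (5,2), heading west
t=1 strafe(right, 2) ⇒ at (5,4), heading west
t=2 turn(right) ⇒ at (5,4), heading north
minimal: 2 command(s), checked below 2.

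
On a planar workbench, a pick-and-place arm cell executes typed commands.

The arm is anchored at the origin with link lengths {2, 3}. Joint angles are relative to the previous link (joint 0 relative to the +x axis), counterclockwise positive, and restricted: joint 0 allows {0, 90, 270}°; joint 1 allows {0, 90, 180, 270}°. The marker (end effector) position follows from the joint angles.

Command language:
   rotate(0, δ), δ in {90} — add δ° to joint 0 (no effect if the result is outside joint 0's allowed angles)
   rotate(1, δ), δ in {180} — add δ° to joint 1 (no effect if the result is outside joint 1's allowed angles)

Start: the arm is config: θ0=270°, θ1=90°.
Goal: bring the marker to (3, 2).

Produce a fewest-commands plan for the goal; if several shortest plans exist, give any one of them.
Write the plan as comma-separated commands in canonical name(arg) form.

rotate(0, 90), rotate(0, 90), rotate(1, 180)

initial: config: θ0=270°, θ1=90°
t=1 rotate(0, 90) ⇒ config: θ0=0°, θ1=90°
t=2 rotate(0, 90) ⇒ config: θ0=90°, θ1=90°
t=3 rotate(1, 180) ⇒ config: θ0=90°, θ1=270°
shorter routes all fall short; 3 is best.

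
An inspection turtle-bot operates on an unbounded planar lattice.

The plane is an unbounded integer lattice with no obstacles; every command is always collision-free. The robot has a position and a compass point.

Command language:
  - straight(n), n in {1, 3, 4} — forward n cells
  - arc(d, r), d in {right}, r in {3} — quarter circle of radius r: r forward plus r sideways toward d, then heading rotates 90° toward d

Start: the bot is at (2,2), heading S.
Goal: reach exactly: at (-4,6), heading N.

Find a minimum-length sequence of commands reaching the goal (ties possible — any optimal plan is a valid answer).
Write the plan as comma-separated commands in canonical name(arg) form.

t0: at (2,2), heading S
1. arc(right, 3) → at (-1,-1), heading W
2. arc(right, 3) → at (-4,2), heading N
3. straight(4) → at (-4,6), heading N
no 2-step plan works, so 3 is optimal.

arc(right, 3), arc(right, 3), straight(4)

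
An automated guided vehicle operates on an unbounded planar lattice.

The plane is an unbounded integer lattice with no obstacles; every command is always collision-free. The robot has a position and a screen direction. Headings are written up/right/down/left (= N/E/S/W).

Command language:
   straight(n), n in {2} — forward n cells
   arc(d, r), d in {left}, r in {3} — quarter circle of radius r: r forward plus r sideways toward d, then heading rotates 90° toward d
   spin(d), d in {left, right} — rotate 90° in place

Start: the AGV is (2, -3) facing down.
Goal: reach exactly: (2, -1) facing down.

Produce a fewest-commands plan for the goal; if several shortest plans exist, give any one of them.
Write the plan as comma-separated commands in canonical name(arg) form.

initial: (2, -3) facing down
1. spin(left) → (2, -3) facing right
2. spin(left) → (2, -3) facing up
3. straight(2) → (2, -1) facing up
4. spin(left) → (2, -1) facing left
5. spin(left) → (2, -1) facing down
nothing shorter than 5 reaches the goal.

spin(left), spin(left), straight(2), spin(left), spin(left)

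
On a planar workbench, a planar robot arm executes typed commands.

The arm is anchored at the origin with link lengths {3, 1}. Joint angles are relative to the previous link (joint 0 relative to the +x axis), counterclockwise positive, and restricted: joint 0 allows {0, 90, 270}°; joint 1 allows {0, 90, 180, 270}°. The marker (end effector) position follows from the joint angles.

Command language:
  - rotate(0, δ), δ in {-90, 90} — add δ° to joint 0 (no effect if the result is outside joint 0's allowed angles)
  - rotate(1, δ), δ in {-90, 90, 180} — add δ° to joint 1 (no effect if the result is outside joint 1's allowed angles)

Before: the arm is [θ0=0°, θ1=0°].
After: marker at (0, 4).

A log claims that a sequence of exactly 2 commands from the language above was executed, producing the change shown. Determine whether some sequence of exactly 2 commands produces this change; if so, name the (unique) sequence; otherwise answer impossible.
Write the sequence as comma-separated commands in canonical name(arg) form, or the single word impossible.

rotate(0, 90), rotate(0, 90)

t0: [θ0=0°, θ1=0°]
[1] after rotate(0, 90): [θ0=90°, θ1=0°]
[2] after rotate(0, 90): [θ0=90°, θ1=0°]
no rival 2-sequence matches.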